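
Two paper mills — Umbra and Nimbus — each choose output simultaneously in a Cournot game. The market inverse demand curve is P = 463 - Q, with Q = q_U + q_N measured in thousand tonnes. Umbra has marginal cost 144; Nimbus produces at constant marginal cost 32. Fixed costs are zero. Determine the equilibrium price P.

Umbra's profit: π_U = (463 - Q)q_U - (144q_U). Setting ∂π_U/∂q_U = 0: 319 - 2q_U - (q_N) = 0.
Nimbus's profit: π_N = (463 - Q)q_N - (32q_N). Setting ∂π_N/∂q_N = 0: 431 - 2q_N - (q_U) = 0.
So q_U = (319 - q_N)/2 and q_N = (431 - q_U)/2.
Substituting one into the other gives q_U = 69 and q_N = 181.
Total output Q = 250, so price P = 463 - 250 = 213.

213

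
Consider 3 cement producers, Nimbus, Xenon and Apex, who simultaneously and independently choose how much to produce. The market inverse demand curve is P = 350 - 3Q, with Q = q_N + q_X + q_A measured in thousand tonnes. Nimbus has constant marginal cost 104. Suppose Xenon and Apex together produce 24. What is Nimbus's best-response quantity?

With rivals' combined output fixed at 24, Nimbus's profit is π_N = (350 - 3·24 - 3q_N)q_N - (104q_N) = (278 - 3q_N)q_N - (104q_N).
∂π_N/∂q_N = 174 - 6q_N = 0, so q_N = 29.

29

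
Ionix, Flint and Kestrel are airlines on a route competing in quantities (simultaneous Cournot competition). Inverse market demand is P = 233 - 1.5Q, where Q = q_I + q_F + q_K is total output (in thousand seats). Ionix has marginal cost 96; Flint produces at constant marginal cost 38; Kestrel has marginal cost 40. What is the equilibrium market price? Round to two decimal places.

101.75

Ionix's profit: π_I = (233 - 1.5Q)q_I - (96q_I). Setting ∂π_I/∂q_I = 0: 137 - 3q_I - (3/2)(q_F + q_K) = 0.
Flint's first-order condition: 195 - 3q_F - (3/2)(q_I + q_K) = 0.
Kestrel's profit: π_K = (233 - 1.5Q)q_K - (40q_K). Setting ∂π_K/∂q_K = 0: 193 - 3q_K - (3/2)(q_I + q_F) = 0.
Summing all 3 equations gives 525 − 6Q = 0, hence Q = 175/2.
Back-substituting: q_I = (137 − 525/4)/(3/2) = 23/6, q_F = (195 − 525/4)/(3/2) = 85/2, q_K = (193 − 525/4)/(3/2) = 247/6.
Total output Q = 175/2, so price P = 233 - (3/2)·(175/2) = 407/4.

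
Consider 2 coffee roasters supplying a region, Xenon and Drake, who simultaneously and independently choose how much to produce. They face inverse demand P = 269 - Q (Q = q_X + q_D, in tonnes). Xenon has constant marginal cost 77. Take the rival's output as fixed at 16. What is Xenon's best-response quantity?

With the rival's output fixed at 16, Xenon's profit is π_X = (269 - 16 - q_X)q_X - (77q_X) = (253 - q_X)q_X - (77q_X).
∂π_X/∂q_X = 176 - 2q_X = 0, so q_X = 88.

88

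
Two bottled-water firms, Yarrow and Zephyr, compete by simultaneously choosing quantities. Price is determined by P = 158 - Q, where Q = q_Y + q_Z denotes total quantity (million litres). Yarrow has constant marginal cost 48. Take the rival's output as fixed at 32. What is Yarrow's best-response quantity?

With the rival's output fixed at 32, Yarrow's profit is π_Y = (158 - 32 - q_Y)q_Y - (48q_Y) = (126 - q_Y)q_Y - (48q_Y).
∂π_Y/∂q_Y = 78 - 2q_Y = 0, so q_Y = 39.

39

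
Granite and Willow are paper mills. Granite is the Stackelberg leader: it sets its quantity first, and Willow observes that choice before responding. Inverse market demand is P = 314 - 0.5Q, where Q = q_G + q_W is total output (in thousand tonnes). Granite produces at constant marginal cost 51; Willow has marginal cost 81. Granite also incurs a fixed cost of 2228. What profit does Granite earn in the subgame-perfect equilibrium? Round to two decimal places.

19234.25

Solve by backward induction. Given q_G, the follower Willow maximises π_W = (314 - (1/2)q_G - (1/2)q_W)q_W - 81q_W.
Setting the follower's marginal profit to zero, 233 - (1/2)q_G - q_W = 0, i.e. q_W = (233 - (1/2)q_G).
Granite substitutes q_W(q_G) into its own profit: π_G = q_G(314 - (1/2)q_G - (233 - (1/2)q_G)/2) - 51q_G = (395/2 - (1/4)q_G)q_G - 51q_G.
Leader FOC: 293/2 - (1/2)q_G = 0, so q_G = 293.
Then q_W = (233 - (1/2)·293) = 173/2.
Price P = 314 - (1/2)·(759/2) = 497/4.
Granite's profit: (497/4 - 51)·293 - 2228 = 19234.2500.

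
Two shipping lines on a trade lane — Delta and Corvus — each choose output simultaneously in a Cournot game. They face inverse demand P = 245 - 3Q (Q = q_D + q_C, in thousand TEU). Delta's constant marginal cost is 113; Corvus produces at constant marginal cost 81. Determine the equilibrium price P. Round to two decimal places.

146.33

Delta's profit: π_D = (245 - 3Q)q_D - (113q_D). Setting ∂π_D/∂q_D = 0: 132 - 6q_D - 3(q_C) = 0.
Corvus's profit: π_C = (245 - 3Q)q_C - (81q_C). Setting ∂π_C/∂q_C = 0: 164 - 6q_C - 3(q_D) = 0.
Best responses: q_D = (132 - 3q_C)/6, q_C = (164 - 3q_D)/6.
Solving the pair: q_D = 100/9, q_C = 196/9.
Total output Q = 296/9, so price P = 245 - 3·(296/9) = 439/3.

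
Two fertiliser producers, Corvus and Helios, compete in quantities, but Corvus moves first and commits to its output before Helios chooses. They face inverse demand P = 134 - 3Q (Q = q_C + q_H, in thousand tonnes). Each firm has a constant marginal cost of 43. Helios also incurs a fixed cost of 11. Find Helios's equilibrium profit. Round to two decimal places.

161.52

The follower Helios best-responds to any q_C: π_H = (134 - 3Q)q_H - 43q_H.
Follower FOC: 91 - 3q_C - 6q_H = 0, so q_H(q_C) = (91 - 3q_C)/6.
Corvus substitutes q_H(q_C) into its own profit: π_C = q_C(134 - 3q_C - (91 - 3q_C)/2) - 43q_C = (177/2 - (3/2)q_C)q_C - 43q_C.
Maximising: ∂π_C/∂q_C = 91/2 - 3q_C = 0, giving q_C = 91/6.
Then q_H = (91 - 3·(91/6))/6 = 91/12.
Price P = 134 - 3·(91/4) = 263/4.
Helios's profit: (263/4 - 43)·(91/12) - 11 = 161.5208.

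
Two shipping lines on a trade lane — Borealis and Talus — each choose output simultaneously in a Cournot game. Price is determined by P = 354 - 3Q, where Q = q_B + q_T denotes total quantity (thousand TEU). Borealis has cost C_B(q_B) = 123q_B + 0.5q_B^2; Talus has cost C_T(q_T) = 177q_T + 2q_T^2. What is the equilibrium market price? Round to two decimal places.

239.66

Borealis's profit: π_B = (354 - 3Q)q_B - (123q_B + (1/2)q_B²). Setting ∂π_B/∂q_B = 0: 231 - 7q_B - 3(q_T) = 0.
Talus's profit: π_T = (354 - 3Q)q_T - (177q_T + 2q_T²). Setting ∂π_T/∂q_T = 0: 177 - 10q_T - 3(q_B) = 0.
Best responses: q_B = (231 - 3q_T)/7, q_T = (177 - 3q_B)/10.
Solving the pair: q_B = 1779/61, q_T = 546/61.
Total output Q = 38.1148, so price P = 354 - 3·38.1148 = 239.6557.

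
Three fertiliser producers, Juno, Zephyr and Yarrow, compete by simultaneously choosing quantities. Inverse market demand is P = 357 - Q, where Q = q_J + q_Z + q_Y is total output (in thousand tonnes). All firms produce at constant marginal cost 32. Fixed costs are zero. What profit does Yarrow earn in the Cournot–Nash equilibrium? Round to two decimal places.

6601.56

A representative firm's profit is π_i = q_i(357 - Q) - 32q_i.
Setting ∂π_i/∂q_i = 0 with rivals' quantities fixed: 325 - 2q_i - Σ_{j≠i} q_j = 0.
With identical firms every q_j equals q_i, so Σ_{j≠i} q_j = 2q_i and 325 = 4q_i, giving q_i = 325/4.
Price P = 357 - 975/4 = 453/4.
Yarrow's profit: (453/4 - 32)·(325/4) = 6601.5625.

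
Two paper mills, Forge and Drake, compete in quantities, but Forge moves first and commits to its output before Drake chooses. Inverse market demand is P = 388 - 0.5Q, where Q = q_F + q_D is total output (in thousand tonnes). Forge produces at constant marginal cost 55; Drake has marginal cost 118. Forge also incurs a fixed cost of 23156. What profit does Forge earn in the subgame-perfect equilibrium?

Solve by backward induction. Given q_F, the follower Drake maximises π_D = (388 - (1/2)q_F - (1/2)q_D)q_D - 118q_D.
Setting the follower's marginal profit to zero, 270 - (1/2)q_F - q_D = 0, i.e. q_D = (270 - (1/2)q_F).
Forge substitutes q_D(q_F) into its own profit: π_F = q_F(388 - (1/2)q_F - (270 - (1/2)q_F)/2) - 55q_F = (253 - (1/4)q_F)q_F - 55q_F.
Leader FOC: 198 - (1/2)q_F = 0, so q_F = 396.
Then q_D = (270 - (1/2)·396) = 72.
Price P = 388 - (1/2)·468 = 154.
Forge's profit: (154 - 55)·396 - 23156 = 16048.

16048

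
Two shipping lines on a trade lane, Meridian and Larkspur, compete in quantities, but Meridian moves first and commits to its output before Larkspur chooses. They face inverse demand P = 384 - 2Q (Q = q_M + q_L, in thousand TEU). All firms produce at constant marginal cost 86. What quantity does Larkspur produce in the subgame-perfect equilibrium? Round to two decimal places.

37.25

The follower Larkspur best-responds to any q_M: π_L = (384 - 2Q)q_L - 86q_L.
Follower FOC: 298 - 2q_M - 4q_L = 0, so q_L(q_M) = (298 - 2q_M)/4.
The leader anticipates this reaction. Substituting into P = 384 - 2Q gives P = 235 - q_M, so π_M = (235 - q_M)q_M - 86q_M.
The leader's first-order condition 149 - 2q_M = 0 yields q_M = 149/2.
Then q_L = (298 - 2·(149/2))/4 = 149/4.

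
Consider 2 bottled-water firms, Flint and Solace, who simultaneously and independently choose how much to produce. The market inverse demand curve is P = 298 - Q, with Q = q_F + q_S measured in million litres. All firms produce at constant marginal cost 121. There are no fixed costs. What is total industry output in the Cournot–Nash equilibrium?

118

Each firm earns π_i = (298 - Q)q_i - 121q_i.
Setting ∂π_i/∂q_i = 0 with rivals' quantities fixed: 177 - 2q_i - q_j = 0.
With identical firms every q_j equals q_i, so q_j = q_i and 177 = 3q_i, giving q_i = 59.
Total output Q = 59 + 59 = 118.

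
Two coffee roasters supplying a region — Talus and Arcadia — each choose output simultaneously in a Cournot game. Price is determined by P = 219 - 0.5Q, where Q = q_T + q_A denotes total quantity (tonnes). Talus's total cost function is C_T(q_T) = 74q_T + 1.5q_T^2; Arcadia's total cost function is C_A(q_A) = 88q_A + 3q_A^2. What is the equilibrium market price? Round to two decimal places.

193.76

Talus's profit: π_T = (219 - 0.5Q)q_T - (74q_T + (3/2)q_T²). Setting ∂π_T/∂q_T = 0: 145 - 4q_T - (1/2)(q_A) = 0.
Arcadia's profit: π_A = (219 - 0.5Q)q_A - (88q_A + 3q_A²). Setting ∂π_A/∂q_A = 0: 131 - 7q_A - (1/2)(q_T) = 0.
Rearranging gives the reaction functions q_T = (145 - (1/2)q_A)/4 and q_A = (131 - (1/2)q_T)/7.
Substituting one into the other gives q_T = 1266/37 and q_A = 602/37.
Total output Q = 1868/37, so price P = 219 - (1/2)·(1868/37) = 193.7568.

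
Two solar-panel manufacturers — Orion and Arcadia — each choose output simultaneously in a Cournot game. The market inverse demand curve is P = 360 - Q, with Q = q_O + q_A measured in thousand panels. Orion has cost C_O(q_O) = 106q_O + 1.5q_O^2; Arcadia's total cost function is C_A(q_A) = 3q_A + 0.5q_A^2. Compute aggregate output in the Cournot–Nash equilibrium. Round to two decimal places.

Orion's profit: π_O = (360 - Q)q_O - (106q_O + (3/2)q_O²). Setting ∂π_O/∂q_O = 0: 254 - 5q_O - (q_A) = 0.
Arcadia's first-order condition: 357 - 3q_A - (q_O) = 0.
Rearranging gives the reaction functions q_O = (254 - q_A)/5 and q_A = (357 - q_O)/3.
Solving the pair: q_O = 405/14, q_A = 1531/14.
Total output Q = 405/14 + 1531/14 = 968/7.

138.29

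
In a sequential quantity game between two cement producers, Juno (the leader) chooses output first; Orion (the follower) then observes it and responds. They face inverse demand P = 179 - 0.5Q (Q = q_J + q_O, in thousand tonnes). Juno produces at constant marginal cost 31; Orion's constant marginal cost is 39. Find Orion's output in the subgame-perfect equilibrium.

62

The follower Orion best-responds to any q_J: π_O = (179 - 0.5Q)q_O - 39q_O.
∂π_O/∂q_O = 140 - (1/2)q_J - q_O = 0 gives the reaction function q_O = (140 - (1/2)q_J).
The leader anticipates this reaction. Substituting into P = 179 - 0.5Q gives P = 109 - (1/4)q_J, so π_J = (109 - (1/4)q_J)q_J - 31q_J.
The leader's first-order condition 78 - (1/2)q_J = 0 yields q_J = 156.
Then q_O = (140 - (1/2)·156) = 62.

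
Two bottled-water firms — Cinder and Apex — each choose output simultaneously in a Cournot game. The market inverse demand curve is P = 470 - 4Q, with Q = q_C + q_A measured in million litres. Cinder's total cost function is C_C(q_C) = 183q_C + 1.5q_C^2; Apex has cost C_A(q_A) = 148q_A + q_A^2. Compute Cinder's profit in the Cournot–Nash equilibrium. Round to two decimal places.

Cinder's profit: π_C = (470 - 4Q)q_C - (183q_C + (3/2)q_C²). Setting ∂π_C/∂q_C = 0: 287 - 11q_C - 4(q_A) = 0.
Apex's profit: π_A = (470 - 4Q)q_A - (148q_A + q_A²). Setting ∂π_A/∂q_A = 0: 322 - 10q_A - 4(q_C) = 0.
Best responses: q_C = (287 - 4q_A)/11, q_A = (322 - 4q_C)/10.
Solving the pair: q_C = 791/47, q_A = 1197/47.
Price P = 470 - 4·(1988/47) = 300.8085.
Cinder's profit: 300.8085·(791/47) - 183·(791/47) - (3/2)(791/47)² = 1557.8296.

1557.83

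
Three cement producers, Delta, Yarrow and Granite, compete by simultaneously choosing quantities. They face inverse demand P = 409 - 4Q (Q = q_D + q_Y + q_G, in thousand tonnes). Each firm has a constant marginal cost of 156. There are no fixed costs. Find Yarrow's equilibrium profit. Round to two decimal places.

Each firm earns π_i = (409 - 4Q)q_i - 156q_i.
Setting ∂π_i/∂q_i = 0 with rivals' quantities fixed: 253 - 8q_i - 4·Σ_{j≠i} q_j = 0.
With identical firms every q_j equals q_i, so Σ_{j≠i} q_j = 2q_i and 253 = 16q_i, giving q_i = 253/16.
Price P = 409 - 4·(759/16) = 877/4.
Yarrow's profit: (877/4 - 156)·(253/16) = 1000.1406.

1000.14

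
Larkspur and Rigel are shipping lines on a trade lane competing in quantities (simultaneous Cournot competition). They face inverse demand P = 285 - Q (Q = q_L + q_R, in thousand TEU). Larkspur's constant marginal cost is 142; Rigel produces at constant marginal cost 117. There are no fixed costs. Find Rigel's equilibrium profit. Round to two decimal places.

Larkspur's profit: π_L = (285 - Q)q_L - (142q_L). Setting ∂π_L/∂q_L = 0: 143 - 2q_L - (q_R) = 0.
Rigel's first-order condition: 168 - 2q_R - (q_L) = 0.
So q_L = (143 - q_R)/2 and q_R = (168 - q_L)/2.
Substituting one into the other gives q_L = 118/3 and q_R = 193/3.
Price P = 285 - 311/3 = 544/3.
Rigel's profit: (544/3 - 117)·(193/3) = 4138.7778.

4138.78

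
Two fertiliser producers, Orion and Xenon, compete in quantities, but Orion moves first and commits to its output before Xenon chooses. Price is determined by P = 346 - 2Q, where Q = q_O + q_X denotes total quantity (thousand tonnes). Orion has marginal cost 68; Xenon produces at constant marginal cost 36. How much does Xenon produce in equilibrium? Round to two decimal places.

Solve by backward induction. Given q_O, the follower Xenon maximises π_X = (346 - 2q_O - 2q_X)q_X - 36q_X.
Follower FOC: 310 - 2q_O - 4q_X = 0, so q_X(q_O) = (310 - 2q_O)/4.
Orion substitutes q_X(q_O) into its own profit: π_O = q_O(346 - 2q_O - (310 - 2q_O)/2) - 68q_O = (191 - q_O)q_O - 68q_O.
Maximising: ∂π_O/∂q_O = 123 - 2q_O = 0, giving q_O = 123/2.
Then q_X = (310 - 2·(123/2))/4 = 187/4.

46.75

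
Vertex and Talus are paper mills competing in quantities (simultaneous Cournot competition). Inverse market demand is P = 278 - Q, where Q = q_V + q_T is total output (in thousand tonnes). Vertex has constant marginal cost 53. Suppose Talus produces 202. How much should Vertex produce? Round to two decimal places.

With the rival's output fixed at 202, Vertex's profit is π_V = (278 - 202 - q_V)q_V - (53q_V) = (76 - q_V)q_V - (53q_V).
∂π_V/∂q_V = 23 - 2q_V = 0, so q_V = 23/2.

11.50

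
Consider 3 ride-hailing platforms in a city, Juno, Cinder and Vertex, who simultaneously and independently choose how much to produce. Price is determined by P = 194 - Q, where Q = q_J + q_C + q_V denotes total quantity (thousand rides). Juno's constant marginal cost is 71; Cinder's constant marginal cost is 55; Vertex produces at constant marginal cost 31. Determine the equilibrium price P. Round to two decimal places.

87.75

Juno's profit: π_J = (194 - Q)q_J - (71q_J). Setting ∂π_J/∂q_J = 0: 123 - 2q_J - (q_C + q_V) = 0.
Cinder's first-order condition: 139 - 2q_C - (q_J + q_V) = 0.
Vertex's first-order condition: 163 - 2q_V - (q_J + q_C) = 0.
Adding the 3 first-order conditions: 425 − 4Q = 0, so Q = 425/4.
Back-substituting: q_J = (123 − 425/4) = 67/4, q_C = (139 − 425/4) = 131/4, q_V = (163 − 425/4) = 227/4.
Total output Q = 425/4, so price P = 194 - 425/4 = 351/4.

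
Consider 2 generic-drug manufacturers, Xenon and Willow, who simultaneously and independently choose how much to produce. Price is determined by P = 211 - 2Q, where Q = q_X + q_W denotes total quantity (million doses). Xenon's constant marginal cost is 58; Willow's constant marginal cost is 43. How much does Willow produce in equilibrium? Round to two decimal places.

Xenon's profit: π_X = (211 - 2Q)q_X - (58q_X). Setting ∂π_X/∂q_X = 0: 153 - 4q_X - 2(q_W) = 0.
Willow's profit: π_W = (211 - 2Q)q_W - (43q_W). Setting ∂π_W/∂q_W = 0: 168 - 4q_W - 2(q_X) = 0.
Rearranging gives the reaction functions q_X = (153 - 2q_W)/4 and q_W = (168 - 2q_X)/4.
Solving the pair: q_X = 23, q_W = 61/2.

30.50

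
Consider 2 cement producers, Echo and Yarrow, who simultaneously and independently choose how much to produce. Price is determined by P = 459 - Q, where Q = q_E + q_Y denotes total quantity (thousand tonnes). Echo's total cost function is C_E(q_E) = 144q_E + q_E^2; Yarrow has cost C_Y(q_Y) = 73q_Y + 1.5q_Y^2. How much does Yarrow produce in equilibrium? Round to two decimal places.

Echo's profit: π_E = (459 - Q)q_E - (144q_E + q_E²). Setting ∂π_E/∂q_E = 0: 315 - 4q_E - (q_Y) = 0.
Yarrow's first-order condition: 386 - 5q_Y - (q_E) = 0.
So q_E = (315 - q_Y)/4 and q_Y = (386 - q_E)/5.
Solving the pair: q_E = 1189/19, q_Y = 1229/19.

64.68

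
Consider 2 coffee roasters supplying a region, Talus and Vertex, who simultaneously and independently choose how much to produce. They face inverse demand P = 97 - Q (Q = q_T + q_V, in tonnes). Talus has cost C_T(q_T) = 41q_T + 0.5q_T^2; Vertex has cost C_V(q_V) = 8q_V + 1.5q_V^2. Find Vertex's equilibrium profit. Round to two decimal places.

567.87

Talus's profit: π_T = (97 - Q)q_T - (41q_T + (1/2)q_T²). Setting ∂π_T/∂q_T = 0: 56 - 3q_T - (q_V) = 0.
Vertex's profit: π_V = (97 - Q)q_V - (8q_V + (3/2)q_V²). Setting ∂π_V/∂q_V = 0: 89 - 5q_V - (q_T) = 0.
So q_T = (56 - q_V)/3 and q_V = (89 - q_T)/5.
Substituting one into the other gives q_T = 191/14 and q_V = 211/14.
Price P = 97 - 201/7 = 478/7.
Vertex's profit: (478/7)·(211/14) - 8·(211/14) - (3/2)(211/14)² = 567.8699.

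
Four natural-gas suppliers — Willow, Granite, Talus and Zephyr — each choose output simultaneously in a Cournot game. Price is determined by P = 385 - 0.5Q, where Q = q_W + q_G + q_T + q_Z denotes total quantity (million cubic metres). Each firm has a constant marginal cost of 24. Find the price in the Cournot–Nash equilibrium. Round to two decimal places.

96.20

Each firm earns π_i = (385 - 0.5Q)q_i - 24q_i.
First-order condition (treating rivals' output as given): 361 - q_i - (1/2)·Σ_{j≠i} q_j = 0.
By symmetry each firm produces the same amount; substituting Σ_{j≠i} q_j = 3q_i yields q_i = 361/(5/2) = 722/5.
Total output Q = 577.6000, so price P = 385 - (1/2)·577.6000 = 481/5.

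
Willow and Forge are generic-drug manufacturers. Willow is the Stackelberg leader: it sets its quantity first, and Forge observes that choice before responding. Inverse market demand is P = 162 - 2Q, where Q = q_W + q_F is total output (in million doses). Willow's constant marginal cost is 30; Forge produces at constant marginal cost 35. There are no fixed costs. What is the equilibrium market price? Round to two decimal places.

The follower Forge best-responds to any q_W: π_F = (162 - 2Q)q_F - 35q_F.
∂π_F/∂q_F = 127 - 2q_W - 4q_F = 0 gives the reaction function q_F = (127 - 2q_W)/4.
The leader anticipates this reaction. Substituting into P = 162 - 2Q gives P = 197/2 - q_W, so π_W = (197/2 - q_W)q_W - 30q_W.
Leader FOC: 137/2 - 2q_W = 0, so q_W = 137/4.
Then q_F = (127 - 2·(137/4))/4 = 117/8.
Total output Q = 391/8, so price P = 162 - 2·(391/8) = 257/4.

64.25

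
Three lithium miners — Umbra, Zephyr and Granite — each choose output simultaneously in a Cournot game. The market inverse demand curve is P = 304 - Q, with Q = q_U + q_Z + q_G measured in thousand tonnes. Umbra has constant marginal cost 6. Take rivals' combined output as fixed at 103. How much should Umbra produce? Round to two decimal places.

97.50

With rivals' combined output fixed at 103, Umbra's profit is π_U = (304 - 103 - q_U)q_U - (6q_U) = (201 - q_U)q_U - (6q_U).
∂π_U/∂q_U = 195 - 2q_U = 0, so q_U = 195/2.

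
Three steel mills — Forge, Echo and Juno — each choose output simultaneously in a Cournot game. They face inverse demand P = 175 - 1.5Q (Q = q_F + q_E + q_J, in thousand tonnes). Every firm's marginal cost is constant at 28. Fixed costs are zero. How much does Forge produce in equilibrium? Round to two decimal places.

Each firm earns π_i = (175 - 1.5Q)q_i - 28q_i.
Setting ∂π_i/∂q_i = 0 with rivals' quantities fixed: 147 - 3q_i - (3/2)·Σ_{j≠i} q_j = 0.
With identical firms every q_j equals q_i, so Σ_{j≠i} q_j = 2q_i and 147 = 6q_i, giving q_i = 49/2.

24.50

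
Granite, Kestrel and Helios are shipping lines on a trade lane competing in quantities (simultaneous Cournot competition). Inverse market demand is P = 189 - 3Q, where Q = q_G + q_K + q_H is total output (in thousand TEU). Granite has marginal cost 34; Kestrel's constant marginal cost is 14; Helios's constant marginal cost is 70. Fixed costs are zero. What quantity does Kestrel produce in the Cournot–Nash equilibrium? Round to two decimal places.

20.92

Granite's profit: π_G = (189 - 3Q)q_G - (34q_G). Setting ∂π_G/∂q_G = 0: 155 - 6q_G - 3(q_K + q_H) = 0.
Kestrel's profit: π_K = (189 - 3Q)q_K - (14q_K). Setting ∂π_K/∂q_K = 0: 175 - 6q_K - 3(q_G + q_H) = 0.
Helios's profit: π_H = (189 - 3Q)q_H - (70q_H). Setting ∂π_H/∂q_H = 0: 119 - 6q_H - 3(q_G + q_K) = 0.
Adding the 3 conditions: 449 − 6Q − 6Q = 0, i.e. Q = 449/12.
Back-substituting: q_G = (155 − 449/4)/3 = 57/4, q_K = (175 − 449/4)/3 = 251/12, q_H = (119 − 449/4)/3 = 9/4.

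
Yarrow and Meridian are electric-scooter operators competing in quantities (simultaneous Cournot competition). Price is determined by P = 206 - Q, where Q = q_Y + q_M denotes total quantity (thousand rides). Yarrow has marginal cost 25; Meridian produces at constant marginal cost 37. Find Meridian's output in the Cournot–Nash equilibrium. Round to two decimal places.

52.33

Yarrow's profit: π_Y = (206 - Q)q_Y - (25q_Y). Setting ∂π_Y/∂q_Y = 0: 181 - 2q_Y - (q_M) = 0.
Meridian's profit: π_M = (206 - Q)q_M - (37q_M). Setting ∂π_M/∂q_M = 0: 169 - 2q_M - (q_Y) = 0.
Best responses: q_Y = (181 - q_M)/2, q_M = (169 - q_Y)/2.
Solving the pair: q_Y = 193/3, q_M = 157/3.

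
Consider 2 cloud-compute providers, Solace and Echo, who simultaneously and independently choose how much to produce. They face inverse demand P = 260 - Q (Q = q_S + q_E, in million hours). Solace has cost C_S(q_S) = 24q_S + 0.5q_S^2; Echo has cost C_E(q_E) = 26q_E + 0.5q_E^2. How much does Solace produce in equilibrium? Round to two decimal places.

59.25

Solace's profit: π_S = (260 - Q)q_S - (24q_S + (1/2)q_S²). Setting ∂π_S/∂q_S = 0: 236 - 3q_S - (q_E) = 0.
Echo's first-order condition: 234 - 3q_E - (q_S) = 0.
Rearranging gives the reaction functions q_S = (236 - q_E)/3 and q_E = (234 - q_S)/3.
Substituting one into the other gives q_S = 237/4 and q_E = 233/4.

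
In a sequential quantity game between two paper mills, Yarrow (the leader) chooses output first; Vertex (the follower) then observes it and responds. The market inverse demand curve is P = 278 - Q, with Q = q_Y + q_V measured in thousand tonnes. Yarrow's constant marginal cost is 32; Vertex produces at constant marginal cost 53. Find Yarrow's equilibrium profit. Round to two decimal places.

8911.13

The follower Vertex best-responds to any q_Y: π_V = (278 - Q)q_V - 53q_V.
∂π_V/∂q_V = 225 - q_Y - 2q_V = 0 gives the reaction function q_V = (225 - q_Y)/2.
Yarrow substitutes q_V(q_Y) into its own profit: π_Y = q_Y(278 - q_Y - (225 - q_Y)/2) - 32q_Y = (331/2 - (1/2)q_Y)q_Y - 32q_Y.
Leader FOC: 267/2 - q_Y = 0, so q_Y = 267/2.
Then q_V = (225 - 267/2)/2 = 183/4.
Price P = 278 - 717/4 = 395/4.
Yarrow's profit: (395/4 - 32)·(267/2) = 8911.1250.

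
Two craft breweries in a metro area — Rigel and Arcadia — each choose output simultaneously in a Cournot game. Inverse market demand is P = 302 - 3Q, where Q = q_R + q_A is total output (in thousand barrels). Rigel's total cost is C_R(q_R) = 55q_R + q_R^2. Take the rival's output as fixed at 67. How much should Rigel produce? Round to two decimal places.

5.75

With the rival's output fixed at 67, Rigel's profit is π_R = (302 - 3·67 - 3q_R)q_R - (55q_R + q_R²) = (101 - 3q_R)q_R - (55q_R + q_R²).
∂π_R/∂q_R = 46 - 8q_R = 0, so q_R = 23/4.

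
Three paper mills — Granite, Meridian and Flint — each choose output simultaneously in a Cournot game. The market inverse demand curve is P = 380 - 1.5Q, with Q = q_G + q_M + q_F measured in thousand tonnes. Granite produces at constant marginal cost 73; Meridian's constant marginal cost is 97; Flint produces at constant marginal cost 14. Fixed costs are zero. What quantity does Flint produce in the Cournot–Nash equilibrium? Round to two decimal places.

Granite's profit: π_G = (380 - 1.5Q)q_G - (73q_G). Setting ∂π_G/∂q_G = 0: 307 - 3q_G - (3/2)(q_M + q_F) = 0.
Meridian's profit: π_M = (380 - 1.5Q)q_M - (97q_M). Setting ∂π_M/∂q_M = 0: 283 - 3q_M - (3/2)(q_G + q_F) = 0.
Flint's first-order condition: 366 - 3q_F - (3/2)(q_G + q_M) = 0.
Adding the 3 first-order conditions: 956 − 6Q = 0, so Q = 478/3.
Back-substituting: q_G = (307 − 239)/(3/2) = 136/3, q_M = (283 − 239)/(3/2) = 88/3, q_F = (366 − 239)/(3/2) = 254/3.

84.67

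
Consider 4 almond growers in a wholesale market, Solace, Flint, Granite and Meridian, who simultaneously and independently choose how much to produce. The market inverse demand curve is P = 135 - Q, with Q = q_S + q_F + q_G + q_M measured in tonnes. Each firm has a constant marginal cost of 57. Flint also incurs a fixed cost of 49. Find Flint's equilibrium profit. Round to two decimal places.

Each firm earns π_i = (135 - Q)q_i - 57q_i.
Setting ∂π_i/∂q_i = 0 with rivals' quantities fixed: 78 - 2q_i - Σ_{j≠i} q_j = 0.
By symmetry each firm produces the same amount; substituting Σ_{j≠i} q_j = 3q_i yields q_i = 78/5.
Price P = 135 - 312/5 = 363/5.
Flint's profit: (363/5 - 57)·(78/5) - 49 = 194.3600.

194.36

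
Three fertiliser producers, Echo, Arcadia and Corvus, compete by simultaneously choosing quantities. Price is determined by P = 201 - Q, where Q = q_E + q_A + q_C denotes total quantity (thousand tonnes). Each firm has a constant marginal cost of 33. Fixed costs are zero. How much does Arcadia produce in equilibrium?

Each firm earns π_i = (201 - Q)q_i - 33q_i.
Setting ∂π_i/∂q_i = 0 with rivals' quantities fixed: 168 - 2q_i - Σ_{j≠i} q_j = 0.
By symmetry each firm produces the same amount; substituting Σ_{j≠i} q_j = 2q_i yields q_i = 168/4 = 42.

42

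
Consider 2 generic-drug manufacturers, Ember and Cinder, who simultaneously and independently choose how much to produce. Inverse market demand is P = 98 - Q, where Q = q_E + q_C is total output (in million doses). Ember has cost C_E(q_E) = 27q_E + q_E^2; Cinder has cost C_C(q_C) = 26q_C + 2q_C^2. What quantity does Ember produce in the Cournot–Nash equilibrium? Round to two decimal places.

15.39

Ember's profit: π_E = (98 - Q)q_E - (27q_E + q_E²). Setting ∂π_E/∂q_E = 0: 71 - 4q_E - (q_C) = 0.
Cinder's profit: π_C = (98 - Q)q_C - (26q_C + 2q_C²). Setting ∂π_C/∂q_C = 0: 72 - 6q_C - (q_E) = 0.
Best responses: q_E = (71 - q_C)/4, q_C = (72 - q_E)/6.
Substituting one into the other gives q_E = 354/23 and q_C = 217/23.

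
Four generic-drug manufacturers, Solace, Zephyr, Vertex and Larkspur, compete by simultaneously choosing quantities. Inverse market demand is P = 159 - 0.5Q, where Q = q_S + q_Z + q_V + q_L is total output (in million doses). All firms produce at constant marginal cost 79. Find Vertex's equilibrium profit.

A representative firm's profit is π_i = q_i(159 - 0.5Q) - 79q_i.
Setting ∂π_i/∂q_i = 0 with rivals' quantities fixed: 80 - q_i - (1/2)·Σ_{j≠i} q_j = 0.
With identical firms every q_j equals q_i, so Σ_{j≠i} q_j = 3q_i and 80 = (5/2)q_i, giving q_i = 32.
Price P = 159 - (1/2)·128 = 95.
Vertex's profit: (95 - 79)·32 = 512.

512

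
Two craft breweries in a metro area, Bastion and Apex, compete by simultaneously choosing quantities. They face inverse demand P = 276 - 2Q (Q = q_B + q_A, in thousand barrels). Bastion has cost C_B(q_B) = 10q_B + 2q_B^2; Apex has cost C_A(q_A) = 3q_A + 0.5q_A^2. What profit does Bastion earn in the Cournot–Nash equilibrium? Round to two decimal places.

1897.09

Bastion's profit: π_B = (276 - 2Q)q_B - (10q_B + 2q_B²). Setting ∂π_B/∂q_B = 0: 266 - 8q_B - 2(q_A) = 0.
Apex's profit: π_A = (276 - 2Q)q_A - (3q_A + (1/2)q_A²). Setting ∂π_A/∂q_A = 0: 273 - 5q_A - 2(q_B) = 0.
So q_B = (266 - 2q_A)/8 and q_A = (273 - 2q_B)/5.
Solving the pair: q_B = 196/9, q_A = 413/9.
Price P = 276 - 2·(203/3) = 422/3.
Bastion's profit: (422/3)·(196/9) - 10·(196/9) - 2(196/9)² = 1897.0864.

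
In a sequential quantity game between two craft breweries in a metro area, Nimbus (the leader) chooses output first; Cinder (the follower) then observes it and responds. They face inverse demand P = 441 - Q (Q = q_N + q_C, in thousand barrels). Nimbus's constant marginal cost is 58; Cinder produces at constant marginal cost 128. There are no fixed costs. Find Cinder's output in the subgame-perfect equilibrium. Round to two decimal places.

Solve by backward induction. Given q_N, the follower Cinder maximises π_C = (441 - q_N - q_C)q_C - 128q_C.
∂π_C/∂q_C = 313 - q_N - 2q_C = 0 gives the reaction function q_C = (313 - q_N)/2.
The leader anticipates this reaction. Substituting into P = 441 - Q gives P = 569/2 - (1/2)q_N, so π_N = (569/2 - (1/2)q_N)q_N - 58q_N.
Maximising: ∂π_N/∂q_N = 453/2 - q_N = 0, giving q_N = 453/2.
Then q_C = (313 - 453/2)/2 = 173/4.

43.25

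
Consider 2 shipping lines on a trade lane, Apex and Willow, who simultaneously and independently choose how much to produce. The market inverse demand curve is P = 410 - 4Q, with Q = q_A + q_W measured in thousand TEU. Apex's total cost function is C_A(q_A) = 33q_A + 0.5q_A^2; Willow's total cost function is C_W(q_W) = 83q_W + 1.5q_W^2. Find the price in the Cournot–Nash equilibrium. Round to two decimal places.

204.02

Apex's profit: π_A = (410 - 4Q)q_A - (33q_A + (1/2)q_A²). Setting ∂π_A/∂q_A = 0: 377 - 9q_A - 4(q_W) = 0.
Willow's first-order condition: 327 - 11q_W - 4(q_A) = 0.
Best responses: q_A = (377 - 4q_W)/9, q_W = (327 - 4q_A)/11.
Solving the pair: q_A = 34.2048, q_W = 1435/83.
Total output Q = 51.4940, so price P = 410 - 4·51.4940 = 204.0241.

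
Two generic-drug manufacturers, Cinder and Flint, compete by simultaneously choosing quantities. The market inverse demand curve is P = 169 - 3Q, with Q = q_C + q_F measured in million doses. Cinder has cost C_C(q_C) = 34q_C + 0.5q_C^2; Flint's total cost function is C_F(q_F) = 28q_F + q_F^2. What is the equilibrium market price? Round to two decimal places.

89.91

Cinder's profit: π_C = (169 - 3Q)q_C - (34q_C + (1/2)q_C²). Setting ∂π_C/∂q_C = 0: 135 - 7q_C - 3(q_F) = 0.
Flint's profit: π_F = (169 - 3Q)q_F - (28q_F + q_F²). Setting ∂π_F/∂q_F = 0: 141 - 8q_F - 3(q_C) = 0.
Best responses: q_C = (135 - 3q_F)/7, q_F = (141 - 3q_C)/8.
Substituting one into the other gives q_C = 657/47 and q_F = 582/47.
Total output Q = 1239/47, so price P = 169 - 3·(1239/47) = 89.9149.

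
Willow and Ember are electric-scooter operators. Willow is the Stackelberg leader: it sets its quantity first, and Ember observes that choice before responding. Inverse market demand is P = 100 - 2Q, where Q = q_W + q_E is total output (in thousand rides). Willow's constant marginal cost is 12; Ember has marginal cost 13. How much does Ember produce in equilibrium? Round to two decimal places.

10.63

Solve by backward induction. Given q_W, the follower Ember maximises π_E = (100 - 2q_W - 2q_E)q_E - 13q_E.
∂π_E/∂q_E = 87 - 2q_W - 4q_E = 0 gives the reaction function q_E = (87 - 2q_W)/4.
The leader anticipates this reaction. Substituting into P = 100 - 2Q gives P = 113/2 - q_W, so π_W = (113/2 - q_W)q_W - 12q_W.
Leader FOC: 89/2 - 2q_W = 0, so q_W = 89/4.
Then q_E = (87 - 2·(89/4))/4 = 85/8.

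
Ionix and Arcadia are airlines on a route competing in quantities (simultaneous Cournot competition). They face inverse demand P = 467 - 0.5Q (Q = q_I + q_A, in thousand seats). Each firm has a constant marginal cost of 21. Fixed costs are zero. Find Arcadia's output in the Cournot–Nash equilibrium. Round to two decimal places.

297.33

A representative firm's profit is π_i = q_i(467 - 0.5Q) - 21q_i.
First-order condition (treating rivals' output as given): 446 - q_i - (1/2)q_j = 0.
By symmetry each firm produces the same amount; substituting q_j = q_i yields q_i = 446/(3/2) = 892/3.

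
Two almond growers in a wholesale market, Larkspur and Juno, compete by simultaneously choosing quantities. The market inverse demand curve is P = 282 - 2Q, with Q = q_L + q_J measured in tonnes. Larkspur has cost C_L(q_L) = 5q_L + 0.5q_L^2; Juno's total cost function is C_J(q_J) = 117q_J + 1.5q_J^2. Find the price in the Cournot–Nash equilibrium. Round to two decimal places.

Larkspur's profit: π_L = (282 - 2Q)q_L - (5q_L + (1/2)q_L²). Setting ∂π_L/∂q_L = 0: 277 - 5q_L - 2(q_J) = 0.
Juno's profit: π_J = (282 - 2Q)q_J - (117q_J + (3/2)q_J²). Setting ∂π_J/∂q_J = 0: 165 - 7q_J - 2(q_L) = 0.
Rearranging gives the reaction functions q_L = (277 - 2q_J)/5 and q_J = (165 - 2q_L)/7.
Substituting one into the other gives q_L = 1609/31 and q_J = 271/31.
Total output Q = 1880/31, so price P = 282 - 2·(1880/31) = 160.7097.

160.71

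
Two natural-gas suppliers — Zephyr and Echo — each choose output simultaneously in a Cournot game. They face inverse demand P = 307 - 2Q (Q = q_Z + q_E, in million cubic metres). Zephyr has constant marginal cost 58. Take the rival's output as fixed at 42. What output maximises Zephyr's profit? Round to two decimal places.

41.25

With the rival's output fixed at 42, Zephyr's profit is π_Z = (307 - 2·42 - 2q_Z)q_Z - (58q_Z) = (223 - 2q_Z)q_Z - (58q_Z).
∂π_Z/∂q_Z = 165 - 4q_Z = 0, so q_Z = 165/4.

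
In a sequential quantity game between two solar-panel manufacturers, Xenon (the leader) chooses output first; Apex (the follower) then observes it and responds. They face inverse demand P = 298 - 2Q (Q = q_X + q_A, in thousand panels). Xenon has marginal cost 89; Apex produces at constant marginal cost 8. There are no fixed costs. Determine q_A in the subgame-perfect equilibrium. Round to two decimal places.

56.50

The follower Apex best-responds to any q_X: π_A = (298 - 2Q)q_A - 8q_A.
Follower FOC: 290 - 2q_X - 4q_A = 0, so q_A(q_X) = (290 - 2q_X)/4.
The leader anticipates this reaction. Substituting into P = 298 - 2Q gives P = 153 - q_X, so π_X = (153 - q_X)q_X - 89q_X.
Leader FOC: 64 - 2q_X = 0, so q_X = 32.
Then q_A = (290 - 2·32)/4 = 113/2.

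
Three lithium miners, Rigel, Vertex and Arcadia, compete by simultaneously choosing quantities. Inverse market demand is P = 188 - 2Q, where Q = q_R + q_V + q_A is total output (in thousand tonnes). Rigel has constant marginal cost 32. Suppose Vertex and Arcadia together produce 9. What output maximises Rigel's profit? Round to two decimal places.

With rivals' combined output fixed at 9, Rigel's profit is π_R = (188 - 2·9 - 2q_R)q_R - (32q_R) = (170 - 2q_R)q_R - (32q_R).
∂π_R/∂q_R = 138 - 4q_R = 0, so q_R = 69/2.

34.50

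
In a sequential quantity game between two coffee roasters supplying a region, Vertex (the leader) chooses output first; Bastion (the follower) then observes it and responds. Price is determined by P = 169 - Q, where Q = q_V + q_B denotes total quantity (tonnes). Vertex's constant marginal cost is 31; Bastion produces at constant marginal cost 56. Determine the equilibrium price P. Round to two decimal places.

The follower Bastion best-responds to any q_V: π_B = (169 - Q)q_B - 56q_B.
Follower FOC: 113 - q_V - 2q_B = 0, so q_B(q_V) = (113 - q_V)/2.
The leader anticipates this reaction. Substituting into P = 169 - Q gives P = 225/2 - (1/2)q_V, so π_V = (225/2 - (1/2)q_V)q_V - 31q_V.
Leader FOC: 163/2 - q_V = 0, so q_V = 163/2.
Then q_B = (113 - 163/2)/2 = 63/4.
Total output Q = 389/4, so price P = 169 - 389/4 = 287/4.

71.75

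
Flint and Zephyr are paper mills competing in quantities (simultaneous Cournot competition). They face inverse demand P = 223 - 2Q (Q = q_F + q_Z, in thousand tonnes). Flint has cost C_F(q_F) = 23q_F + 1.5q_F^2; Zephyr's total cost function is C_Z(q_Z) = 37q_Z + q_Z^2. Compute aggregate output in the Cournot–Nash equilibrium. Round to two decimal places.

Flint's profit: π_F = (223 - 2Q)q_F - (23q_F + (3/2)q_F²). Setting ∂π_F/∂q_F = 0: 200 - 7q_F - 2(q_Z) = 0.
Zephyr's profit: π_Z = (223 - 2Q)q_Z - (37q_Z + q_Z²). Setting ∂π_Z/∂q_Z = 0: 186 - 6q_Z - 2(q_F) = 0.
Best responses: q_F = (200 - 2q_Z)/7, q_Z = (186 - 2q_F)/6.
Solving the pair: q_F = 414/19, q_Z = 451/19.
Total output Q = 414/19 + 451/19 = 865/19.

45.53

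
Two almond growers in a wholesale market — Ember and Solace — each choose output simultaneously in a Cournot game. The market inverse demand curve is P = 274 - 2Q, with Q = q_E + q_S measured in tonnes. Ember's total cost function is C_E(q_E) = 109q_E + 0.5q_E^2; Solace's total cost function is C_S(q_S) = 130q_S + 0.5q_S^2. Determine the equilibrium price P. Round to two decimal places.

Ember's profit: π_E = (274 - 2Q)q_E - (109q_E + (1/2)q_E²). Setting ∂π_E/∂q_E = 0: 165 - 5q_E - 2(q_S) = 0.
Solace's first-order condition: 144 - 5q_S - 2(q_E) = 0.
Rearranging gives the reaction functions q_E = (165 - 2q_S)/5 and q_S = (144 - 2q_E)/5.
Substituting one into the other gives q_E = 179/7 and q_S = 130/7.
Total output Q = 309/7, so price P = 274 - 2·(309/7) = 1300/7.

185.71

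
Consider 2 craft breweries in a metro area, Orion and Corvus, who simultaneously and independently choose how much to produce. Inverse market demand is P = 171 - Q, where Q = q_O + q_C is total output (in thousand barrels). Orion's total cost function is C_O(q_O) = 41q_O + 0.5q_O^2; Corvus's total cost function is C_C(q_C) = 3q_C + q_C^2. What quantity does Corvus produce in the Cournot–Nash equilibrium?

34

Orion's profit: π_O = (171 - Q)q_O - (41q_O + (1/2)q_O²). Setting ∂π_O/∂q_O = 0: 130 - 3q_O - (q_C) = 0.
Corvus's profit: π_C = (171 - Q)q_C - (3q_C + q_C²). Setting ∂π_C/∂q_C = 0: 168 - 4q_C - (q_O) = 0.
Best responses: q_O = (130 - q_C)/3, q_C = (168 - q_O)/4.
Solving the pair: q_O = 32, q_C = 34.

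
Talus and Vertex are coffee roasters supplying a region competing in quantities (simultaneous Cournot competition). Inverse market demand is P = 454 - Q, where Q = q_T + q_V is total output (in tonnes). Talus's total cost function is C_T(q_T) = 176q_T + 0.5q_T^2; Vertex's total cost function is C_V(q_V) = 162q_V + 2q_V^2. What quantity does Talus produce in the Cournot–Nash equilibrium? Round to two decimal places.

80.94

Talus's profit: π_T = (454 - Q)q_T - (176q_T + (1/2)q_T²). Setting ∂π_T/∂q_T = 0: 278 - 3q_T - (q_V) = 0.
Vertex's first-order condition: 292 - 6q_V - (q_T) = 0.
Rearranging gives the reaction functions q_T = (278 - q_V)/3 and q_V = (292 - q_T)/6.
Solving the pair: q_T = 1376/17, q_V = 598/17.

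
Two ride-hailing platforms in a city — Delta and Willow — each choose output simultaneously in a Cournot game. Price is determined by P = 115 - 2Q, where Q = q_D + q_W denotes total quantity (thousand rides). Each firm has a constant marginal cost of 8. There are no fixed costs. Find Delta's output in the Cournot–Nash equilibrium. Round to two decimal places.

A representative firm's profit is π_i = q_i(115 - 2Q) - 8q_i.
First-order condition (treating rivals' output as given): 107 - 4q_i - 2q_j = 0.
With identical firms every q_j equals q_i, so q_j = q_i and 107 = 6q_i, giving q_i = 107/6.

17.83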